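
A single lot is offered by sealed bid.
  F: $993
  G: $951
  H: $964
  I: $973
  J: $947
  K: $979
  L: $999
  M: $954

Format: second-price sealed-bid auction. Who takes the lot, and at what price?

L pays $993

Second-price sealed-bid auction: the highest bidder wins and pays the second-highest bid.
Bids in order: 999 (L) > 993 (F) > 979 (K) > 973 (I) > 964 (H) > 954 (M) > …
L wins with the highest bid; price is set by the runner-up at $993.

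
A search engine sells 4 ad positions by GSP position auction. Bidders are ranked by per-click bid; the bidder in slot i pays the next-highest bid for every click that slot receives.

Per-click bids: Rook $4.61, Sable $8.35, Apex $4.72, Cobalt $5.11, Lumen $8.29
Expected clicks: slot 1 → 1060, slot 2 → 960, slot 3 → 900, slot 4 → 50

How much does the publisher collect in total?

Per-click bids in order: $8.35 (Sable) > $8.29 (Lumen) > $5.11 (Cobalt) > $4.72 (Apex) > $4.61 (Rook)
Slot 1: Sable pays $8.29 × 1060 = $8787.40
Slot 2: Lumen pays $5.11 × 960 = $4905.60
Slot 3: Cobalt pays $4.72 × 900 = $4248.00
Slot 4: Apex pays $4.61 × 50 = $230.50
Total = $18171.50

Total revenue: $18171.50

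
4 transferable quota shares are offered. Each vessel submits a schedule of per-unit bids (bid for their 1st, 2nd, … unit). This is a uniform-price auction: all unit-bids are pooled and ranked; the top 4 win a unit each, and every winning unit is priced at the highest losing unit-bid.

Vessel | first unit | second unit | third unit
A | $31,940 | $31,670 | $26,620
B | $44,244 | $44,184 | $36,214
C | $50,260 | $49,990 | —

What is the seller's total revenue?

Pooled unit-bids ranked (top 4): 50,260 (C-1), 49,990 (C-2), 44,244 (B-1), 44,184 (B-2)
The (k+1)-th unit-bid is $36,214.
Allocation: B 2, C 2. Every unit priced at $36,214.
Revenue = 4 × 36,214 = $144,856.

Total revenue: $144,856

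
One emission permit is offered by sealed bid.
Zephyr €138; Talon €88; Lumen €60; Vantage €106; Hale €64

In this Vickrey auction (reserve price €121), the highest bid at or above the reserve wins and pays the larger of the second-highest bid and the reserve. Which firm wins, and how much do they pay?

Zephyr pays €121

Vickrey auction (reserve price €121): the highest bid at or above the reserve wins and pays the larger of the second-highest bid and the reserve.
Bids in order: 138 (Zephyr) > 106 (Vantage) > 88 (Talon) > 64 (Hale) > 60 (Lumen)
Highest eligible bid: Zephyr at €138.
max(second-highest €106, reserve €121) = €121.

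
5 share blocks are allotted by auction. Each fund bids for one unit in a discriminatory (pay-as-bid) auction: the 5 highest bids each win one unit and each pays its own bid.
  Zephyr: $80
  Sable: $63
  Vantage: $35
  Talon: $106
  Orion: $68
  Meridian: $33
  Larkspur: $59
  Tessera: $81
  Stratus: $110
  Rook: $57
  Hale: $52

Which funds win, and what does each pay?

Bids ranked high→low: 110 (Stratus), 106 (Talon), 81 (Tessera), 80 (Zephyr), 68 (Orion), 63 (Sable), 59 (Larkspur), …
The 5 highest are Stratus, Talon, Tessera, Zephyr, Orion.
Each winner pays its own bid: Stratus $110, Talon $106, Tessera $81, Zephyr $80, Orion $68.

Stratus $110, Talon $106, Tessera $81, Zephyr $80, Orion $68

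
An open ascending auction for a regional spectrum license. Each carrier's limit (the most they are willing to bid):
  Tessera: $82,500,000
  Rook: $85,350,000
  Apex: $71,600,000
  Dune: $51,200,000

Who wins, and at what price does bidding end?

Rook wins at $82,500,000

Sorting limits: 85,350,000 (Rook) > 82,500,000 (Tessera) > 71,600,000 (Apex) > 51,200,000 (Dune)
Bidding ends when Tessera exits at $82,500,000; Rook takes it.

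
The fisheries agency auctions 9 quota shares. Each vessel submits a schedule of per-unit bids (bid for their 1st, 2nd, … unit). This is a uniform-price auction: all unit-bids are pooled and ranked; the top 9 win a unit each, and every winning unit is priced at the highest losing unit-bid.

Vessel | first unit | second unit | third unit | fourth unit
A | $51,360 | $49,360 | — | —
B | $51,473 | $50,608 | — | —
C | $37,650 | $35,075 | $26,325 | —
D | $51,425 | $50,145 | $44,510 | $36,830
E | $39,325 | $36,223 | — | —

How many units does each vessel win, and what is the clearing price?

Pooled unit-bids ranked (top 9): 51,473 (B-1), 51,425 (D-1), 51,360 (A-1), 50,608 (B-2), 50,145 (D-2), 49,360 (A-2), 44,510 (D-3), 39,325 (E-1), 37,650 (C-1)
First bid not allocated: $36,830.
Allocation: A 2, B 2, C 1, D 3, E 1.

A 2, B 2, C 1, D 3, E 1; clearing price $36,830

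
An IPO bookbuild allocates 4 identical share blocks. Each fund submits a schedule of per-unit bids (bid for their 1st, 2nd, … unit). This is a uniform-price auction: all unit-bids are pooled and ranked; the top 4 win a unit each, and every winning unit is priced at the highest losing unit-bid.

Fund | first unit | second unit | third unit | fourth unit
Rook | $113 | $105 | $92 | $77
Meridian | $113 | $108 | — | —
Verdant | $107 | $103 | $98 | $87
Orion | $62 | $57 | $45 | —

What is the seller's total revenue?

Pooled unit-bids ranked (top 4): 113 (Rook-1), 113 (Meridian-1), 108 (Meridian-2), 107 (Verdant-1)
The (k+1)-th unit-bid is $105.
Allocation: Meridian 2, Rook 1, Verdant 1. Every unit priced at $105.
Revenue = 4 × 105 = $420.

Total revenue: $420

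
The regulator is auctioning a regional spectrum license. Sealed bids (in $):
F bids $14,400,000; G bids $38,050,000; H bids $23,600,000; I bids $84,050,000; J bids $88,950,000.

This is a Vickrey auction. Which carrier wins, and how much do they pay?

J pays $84,050,000

Rule: the highest bidder wins and pays the second-highest bid.
Bids ranked: 88,950,000 (J) > 84,050,000 (I) > 38,050,000 (G) > 23,600,000 (H) > 14,400,000 (F)
J is highest; pays the second-highest bid, $84,050,000.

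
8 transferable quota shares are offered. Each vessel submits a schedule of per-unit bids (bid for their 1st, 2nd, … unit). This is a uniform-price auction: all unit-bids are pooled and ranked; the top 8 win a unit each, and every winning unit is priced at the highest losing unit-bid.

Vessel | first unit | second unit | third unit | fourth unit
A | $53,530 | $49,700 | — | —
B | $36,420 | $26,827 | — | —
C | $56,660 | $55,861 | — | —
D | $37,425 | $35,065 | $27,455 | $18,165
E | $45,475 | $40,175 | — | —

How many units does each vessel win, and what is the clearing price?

Merging the schedules and taking the best 8: 56,660 (C-1), 55,861 (C-2), 53,530 (A-1), 49,700 (A-2), 45,475 (E-1), 40,175 (E-2), 37,425 (D-1), 36,420 (B-1)
Highest rejected unit-bid = $35,065.
Allocation: A 2, B 1, C 2, D 1, E 2.

A 2, B 1, C 2, D 1, E 2; clearing price $35,065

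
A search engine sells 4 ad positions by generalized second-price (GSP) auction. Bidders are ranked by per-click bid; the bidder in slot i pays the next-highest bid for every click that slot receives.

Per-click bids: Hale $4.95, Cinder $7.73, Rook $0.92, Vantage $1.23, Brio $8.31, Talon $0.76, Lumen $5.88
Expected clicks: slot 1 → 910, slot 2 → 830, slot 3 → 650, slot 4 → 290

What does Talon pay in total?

Sorting advertisers: $8.31 (Brio) > $7.73 (Cinder) > $5.88 (Lumen) > $4.95 (Hale) > $1.23 (Vantage) > …
Talon ranks below slot 4 → no slot, pays nothing.

Talon pays $0.00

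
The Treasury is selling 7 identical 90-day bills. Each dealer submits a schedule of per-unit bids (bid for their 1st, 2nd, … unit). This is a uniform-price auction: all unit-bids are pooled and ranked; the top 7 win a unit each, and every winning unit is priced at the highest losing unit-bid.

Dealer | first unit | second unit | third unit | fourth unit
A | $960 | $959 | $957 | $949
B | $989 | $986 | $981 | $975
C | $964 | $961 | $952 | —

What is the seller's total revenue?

Total revenue: $6,713

Pooled unit-bids ranked (top 7): 989 (B-1), 986 (B-2), 981 (B-3), 975 (B-4), 964 (C-1), 961 (C-2), 960 (A-1)
First bid not allocated: $959.
Allocation: A 1, B 4, C 2. Every unit priced at $959.
Revenue = 7 × 959 = $6,713.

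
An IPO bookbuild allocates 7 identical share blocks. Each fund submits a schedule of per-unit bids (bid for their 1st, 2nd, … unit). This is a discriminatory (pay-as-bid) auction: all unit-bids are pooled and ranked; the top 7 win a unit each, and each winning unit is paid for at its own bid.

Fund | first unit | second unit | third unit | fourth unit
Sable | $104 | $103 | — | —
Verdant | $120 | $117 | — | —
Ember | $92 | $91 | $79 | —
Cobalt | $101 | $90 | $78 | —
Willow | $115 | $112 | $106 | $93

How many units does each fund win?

Pooled unit-bids ranked (top 7): 120 (Verdant-1), 117 (Verdant-2), 115 (Willow-1), 112 (Willow-2), 106 (Willow-3), 104 (Sable-1), 103 (Sable-2)
Next rejected bid: $101 (not a price — pay-as-bid).
Allocation: Sable 2, Verdant 2, Willow 3.

Sable 2, Verdant 2, Willow 3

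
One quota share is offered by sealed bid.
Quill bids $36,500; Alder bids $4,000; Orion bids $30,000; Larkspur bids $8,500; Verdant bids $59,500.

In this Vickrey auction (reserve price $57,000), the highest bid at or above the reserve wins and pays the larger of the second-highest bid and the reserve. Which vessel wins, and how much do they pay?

Verdant pays $57,000

Sorting bids: 59,500 (Verdant) > 36,500 (Quill) > 30,000 (Orion) > 8,500 (Larkspur) > 4,000 (Alder)
Verdant has the top bid at or above the reserve ($59,500).
max(second-highest $36,500, reserve $57,000) = $57,000.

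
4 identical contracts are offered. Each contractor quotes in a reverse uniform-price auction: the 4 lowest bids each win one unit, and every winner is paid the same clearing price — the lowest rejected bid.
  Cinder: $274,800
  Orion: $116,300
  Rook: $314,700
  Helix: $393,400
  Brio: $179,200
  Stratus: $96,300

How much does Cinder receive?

Cinder is paid $314,700

Ordering the bids: 96,300 (Stratus), 116,300 (Orion), 179,200 (Brio), 274,800 (Cinder), 314,700 (Rook), 393,400 (Helix)
Lowest 4: Stratus, Orion, Brio, Cinder.
First losing bid is Rook's $314,700, which sets the uniform price.
Cinder wins → is paid $314,700.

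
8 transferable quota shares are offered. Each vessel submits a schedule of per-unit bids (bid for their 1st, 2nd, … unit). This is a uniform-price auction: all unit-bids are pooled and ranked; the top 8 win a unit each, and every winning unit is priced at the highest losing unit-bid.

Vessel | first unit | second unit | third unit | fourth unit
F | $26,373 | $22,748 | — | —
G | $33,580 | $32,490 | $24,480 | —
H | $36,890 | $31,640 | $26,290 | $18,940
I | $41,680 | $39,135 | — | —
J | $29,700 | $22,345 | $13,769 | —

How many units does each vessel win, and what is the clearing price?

F 1, G 2, H 2, I 2, J 1; clearing price $26,290

Merging the schedules and taking the best 8: 41,680 (I-1), 39,135 (I-2), 36,890 (H-1), 33,580 (G-1), 32,490 (G-2), 31,640 (H-2), 29,700 (J-1), 26,373 (F-1)
Highest rejected unit-bid = $26,290.
Allocation: F 1, G 2, H 2, I 2, J 1.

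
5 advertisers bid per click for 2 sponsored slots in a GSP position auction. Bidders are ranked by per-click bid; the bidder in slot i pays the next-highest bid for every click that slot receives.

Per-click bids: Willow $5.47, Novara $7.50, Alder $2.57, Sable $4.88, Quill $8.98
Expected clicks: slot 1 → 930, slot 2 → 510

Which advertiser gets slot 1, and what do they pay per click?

Quill; $7.50 per click

Sorting advertisers: $8.98 (Quill) > $7.50 (Novara) > $5.47 (Willow) > …
Slot 1 goes to the first-ranked bidder, Quill, who pays the next bid down: $7.50/click.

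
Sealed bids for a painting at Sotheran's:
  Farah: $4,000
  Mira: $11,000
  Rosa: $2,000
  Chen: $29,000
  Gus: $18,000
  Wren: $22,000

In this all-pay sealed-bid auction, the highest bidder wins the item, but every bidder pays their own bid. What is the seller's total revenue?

Bids in order: 29,000 (Chen) > 22,000 (Wren) > 18,000 (Gus) > 11,000 (Mira) > 4,000 (Farah) > 2,000 (Rosa)
Chen wins with the top bid; all bids are sunk regardless.
Every bidder forfeits their bid regardless of winning.
Revenue = 4,000 + 11,000 + 2,000 + 29,000 + 18,000 + 22,000 = $86,000.

Total revenue: $86,000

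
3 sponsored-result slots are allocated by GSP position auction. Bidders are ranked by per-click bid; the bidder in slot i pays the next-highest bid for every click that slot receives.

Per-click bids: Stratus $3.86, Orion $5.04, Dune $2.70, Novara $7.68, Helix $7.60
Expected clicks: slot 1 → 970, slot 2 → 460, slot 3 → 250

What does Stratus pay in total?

Stratus pays $0.00

Sorting advertisers: $7.68 (Novara) > $7.60 (Helix) > $5.04 (Orion) > $3.86 (Stratus) > …
Stratus ranks below slot 3 → no slot, pays nothing.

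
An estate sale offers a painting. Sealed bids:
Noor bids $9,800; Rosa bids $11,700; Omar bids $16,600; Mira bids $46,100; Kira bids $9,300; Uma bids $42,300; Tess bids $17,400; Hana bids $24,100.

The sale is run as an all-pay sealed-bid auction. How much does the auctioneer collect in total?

Total revenue: $177,300

All-pay sealed-bid auction: the highest bidder wins the item, but every bidder pays their own bid.
Bids ranked: 46,100 (Mira) > 42,300 (Uma) > 24,100 (Hana) > 17,400 (Tess) > 16,600 (Omar) > 11,700 (Rosa) > …
Mira wins with the top bid; all bids are sunk regardless.
Every bidder forfeits their bid regardless of winning.
Revenue = 9,800 + 11,700 + 16,600 + 46,100 + 9,300 + 42,300 + 17,400 + 24,100 = $177,300.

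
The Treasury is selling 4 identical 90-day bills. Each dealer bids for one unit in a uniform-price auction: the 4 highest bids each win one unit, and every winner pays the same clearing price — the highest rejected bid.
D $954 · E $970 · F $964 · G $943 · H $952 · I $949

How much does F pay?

F pays $949

Sorting: 970 (E), 964 (F), 954 (D), 952 (H), 949 (I), 943 (G)
Winners (4 units): E, F, D, H.
Highest unsuccessful bid: $949 → clearing price.
F wins → pays $949.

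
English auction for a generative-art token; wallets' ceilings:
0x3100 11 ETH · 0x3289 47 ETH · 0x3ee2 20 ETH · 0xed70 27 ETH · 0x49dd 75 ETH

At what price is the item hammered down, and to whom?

0x49dd wins at 47 ETH

Limits in order: 75 (0x49dd) > 47 (0x3289) > 27 (0xed70) > 20 (0x3ee2) > 11 (0x3100)
0x3289 is the last rival to drop out, at 47 ETH; 0x49dd remains and wins at that price.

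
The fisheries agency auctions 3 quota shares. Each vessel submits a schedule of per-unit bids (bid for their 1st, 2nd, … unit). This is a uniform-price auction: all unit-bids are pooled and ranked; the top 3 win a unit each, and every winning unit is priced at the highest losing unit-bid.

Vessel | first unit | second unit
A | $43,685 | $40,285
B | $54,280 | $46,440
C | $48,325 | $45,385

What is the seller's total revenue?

Merging the schedules and taking the best 3: 54,280 (B-1), 48,325 (C-1), 46,440 (B-2)
The (k+1)-th unit-bid is $45,385.
Allocation: B 2, C 1. Every unit priced at $45,385.
Revenue = 3 × 45,385 = $136,155.

Total revenue: $136,155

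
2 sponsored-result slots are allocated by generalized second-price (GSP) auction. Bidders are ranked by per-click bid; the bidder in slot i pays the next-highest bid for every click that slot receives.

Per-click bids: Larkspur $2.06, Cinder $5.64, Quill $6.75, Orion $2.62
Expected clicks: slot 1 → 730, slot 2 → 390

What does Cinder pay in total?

Per-click bids in order: $6.75 (Quill) > $5.64 (Cinder) > $2.62 (Orion) > …
Cinder holds slot 2 → pays next bid $2.62 × 390 clicks = $1021.80.

Cinder pays $1021.80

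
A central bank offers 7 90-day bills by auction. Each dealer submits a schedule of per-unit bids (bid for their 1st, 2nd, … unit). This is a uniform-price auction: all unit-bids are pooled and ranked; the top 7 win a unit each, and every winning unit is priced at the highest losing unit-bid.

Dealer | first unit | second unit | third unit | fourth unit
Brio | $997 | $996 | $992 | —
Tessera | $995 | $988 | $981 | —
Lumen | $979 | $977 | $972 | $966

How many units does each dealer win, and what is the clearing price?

Merging the schedules and taking the best 7: 997 (Brio-1), 996 (Brio-2), 995 (Tessera-1), 992 (Brio-3), 988 (Tessera-2), 981 (Tessera-3), 979 (Lumen-1)
First bid not allocated: $977.
Allocation: Brio 3, Lumen 1, Tessera 3.

Brio 3, Lumen 1, Tessera 3; clearing price $977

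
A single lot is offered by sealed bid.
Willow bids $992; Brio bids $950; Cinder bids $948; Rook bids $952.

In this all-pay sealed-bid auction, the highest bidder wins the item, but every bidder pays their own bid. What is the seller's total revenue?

Bids ranked: 992 (Willow) > 952 (Rook) > 950 (Brio) > 948 (Cinder)
Every bidder forfeits their bid regardless of winning.
Revenue = 992 + 950 + 948 + 952 = $3,842.

Total revenue: $3,842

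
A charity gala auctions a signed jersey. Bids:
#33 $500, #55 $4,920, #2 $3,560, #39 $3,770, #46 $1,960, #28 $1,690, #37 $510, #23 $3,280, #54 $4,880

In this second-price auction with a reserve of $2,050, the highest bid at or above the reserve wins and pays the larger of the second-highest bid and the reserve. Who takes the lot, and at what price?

#55 pays $4,880

Bids in order: 4,920 (#55) > 4,880 (#54) > 3,770 (#39) > 3,560 (#2) > 3,280 (#23) > 1,960 (#46) > …
#55 has the top bid at or above the reserve ($4,920).
max(second-highest $4,880, reserve $2,050) = $4,880; the reserve does not bind.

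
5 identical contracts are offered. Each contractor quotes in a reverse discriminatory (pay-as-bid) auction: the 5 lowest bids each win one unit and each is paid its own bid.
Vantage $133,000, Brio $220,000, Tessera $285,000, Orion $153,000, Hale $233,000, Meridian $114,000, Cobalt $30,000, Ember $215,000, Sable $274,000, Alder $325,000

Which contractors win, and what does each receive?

Ordering the bids: 30,000 (Cobalt), 114,000 (Meridian), 133,000 (Vantage), 153,000 (Orion), 215,000 (Ember), 220,000 (Brio), 233,000 (Hale), …
Winners (5 units): Cobalt, Meridian, Vantage, Orion, Ember.
Each winner is paid its own bid: Cobalt $30,000, Meridian $114,000, Vantage $133,000, Orion $153,000, Ember $215,000.

Cobalt $30,000, Meridian $114,000, Vantage $133,000, Orion $153,000, Ember $215,000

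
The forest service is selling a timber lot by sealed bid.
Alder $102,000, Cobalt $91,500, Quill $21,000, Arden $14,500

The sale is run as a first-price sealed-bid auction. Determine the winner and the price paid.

Bids ranked: 102,000 (Alder) > 91,500 (Cobalt) > 21,000 (Quill) > 14,500 (Arden)
First-price: Alder pays what they bid, $102,000.

Alder pays $102,000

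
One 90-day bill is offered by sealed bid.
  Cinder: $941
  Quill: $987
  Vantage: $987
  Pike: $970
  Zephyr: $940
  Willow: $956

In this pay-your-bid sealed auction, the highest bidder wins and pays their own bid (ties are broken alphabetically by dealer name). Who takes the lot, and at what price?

Rule: the highest bidder wins and pays their own bid.
Sorting bids: 987 (Quill) > 987 (Vantage) > 970 (Pike) > 956 (Willow) > 941 (Cinder) > 940 (Zephyr)
Quill and Vantage tie at $987; tie-break gives it to Quill.
First-price: Quill pays what they bid, $987.

Quill pays $987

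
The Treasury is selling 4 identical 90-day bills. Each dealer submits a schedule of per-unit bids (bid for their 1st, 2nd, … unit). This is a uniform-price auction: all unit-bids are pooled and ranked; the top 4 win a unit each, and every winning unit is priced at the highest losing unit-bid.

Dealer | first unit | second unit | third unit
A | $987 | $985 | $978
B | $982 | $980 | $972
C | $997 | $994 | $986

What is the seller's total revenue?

Total revenue: $3,940

Merging the schedules and taking the best 4: 997 (C-1), 994 (C-2), 987 (A-1), 986 (C-3)
The (k+1)-th unit-bid is $985.
Allocation: A 1, C 3. Every unit priced at $985.
Revenue = 4 × 985 = $3,940.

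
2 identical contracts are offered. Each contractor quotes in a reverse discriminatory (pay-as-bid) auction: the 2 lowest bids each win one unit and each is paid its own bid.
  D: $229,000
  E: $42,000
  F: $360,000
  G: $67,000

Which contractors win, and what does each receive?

Ordering the bids: 42,000 (E), 67,000 (G), 229,000 (D), 360,000 (F)
Winners (2 units): E, G.
Each winner is paid its own bid: E $42,000, G $67,000.

E $42,000, G $67,000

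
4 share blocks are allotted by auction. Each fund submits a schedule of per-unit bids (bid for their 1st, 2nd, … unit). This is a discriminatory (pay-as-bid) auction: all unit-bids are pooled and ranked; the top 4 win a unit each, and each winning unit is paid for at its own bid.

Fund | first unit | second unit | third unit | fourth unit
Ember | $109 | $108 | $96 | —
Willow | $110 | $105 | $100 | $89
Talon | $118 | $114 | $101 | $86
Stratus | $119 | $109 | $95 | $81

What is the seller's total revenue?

Total revenue: $461

Pooled unit-bids ranked (top 4): 119 (Stratus-1), 118 (Talon-1), 114 (Talon-2), 110 (Willow-1)
Next rejected bid: $109 (not a price — pay-as-bid).
Each winning unit pays its own bid.
Revenue = 119 + 118 + 114 + 110 = $461.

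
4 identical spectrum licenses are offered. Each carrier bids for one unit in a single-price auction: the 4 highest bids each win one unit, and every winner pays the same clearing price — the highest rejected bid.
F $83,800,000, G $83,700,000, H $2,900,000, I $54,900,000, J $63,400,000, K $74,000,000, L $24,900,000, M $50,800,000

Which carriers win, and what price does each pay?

F, G, K, J; each pays $54,900,000

Sorting: 83,800,000 (F), 83,700,000 (G), 74,000,000 (K), 63,400,000 (J), 54,900,000 (I), 50,800,000 (M), …
The 4 highest are F, G, K, J.
First losing bid is I's $54,900,000, which sets the uniform price.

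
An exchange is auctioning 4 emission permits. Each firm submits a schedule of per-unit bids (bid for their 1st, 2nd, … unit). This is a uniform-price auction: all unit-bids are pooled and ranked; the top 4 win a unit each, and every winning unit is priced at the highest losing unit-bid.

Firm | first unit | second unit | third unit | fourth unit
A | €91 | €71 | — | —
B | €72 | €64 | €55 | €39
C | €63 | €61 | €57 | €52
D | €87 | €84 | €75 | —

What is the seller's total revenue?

All unit-bids, highest first — top 4: 91 (A-1), 87 (D-1), 84 (D-2), 75 (D-3)
Highest rejected unit-bid = €72.
Allocation: A 1, D 3. Every unit priced at €72.
Revenue = 4 × 72 = €288.

Total revenue: €288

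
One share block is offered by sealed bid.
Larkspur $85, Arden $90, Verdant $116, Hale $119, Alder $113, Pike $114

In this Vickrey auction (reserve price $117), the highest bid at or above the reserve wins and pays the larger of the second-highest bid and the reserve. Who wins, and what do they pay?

Hale pays $117

Vickrey auction (reserve price $117): the highest bid at or above the reserve wins and pays the larger of the second-highest bid and the reserve.
Bids in order: 119 (Hale) > 116 (Verdant) > 114 (Pike) > 113 (Alder) > 90 (Arden) > 85 (Larkspur)
Hale has the top bid at or above the reserve ($119).
max(second-highest $116, reserve $117) = $117.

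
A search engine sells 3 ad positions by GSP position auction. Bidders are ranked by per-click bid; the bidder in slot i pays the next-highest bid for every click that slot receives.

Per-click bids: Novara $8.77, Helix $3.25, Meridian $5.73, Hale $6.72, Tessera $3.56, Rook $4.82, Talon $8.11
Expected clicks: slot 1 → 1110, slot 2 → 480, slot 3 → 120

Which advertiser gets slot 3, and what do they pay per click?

Sorting advertisers: $8.77 (Novara) > $8.11 (Talon) > $6.72 (Hale) > $5.73 (Meridian) > …
Slot 3 goes to the third-ranked bidder, Hale, who pays the next bid down: $5.73/click.

Hale; $5.73 per click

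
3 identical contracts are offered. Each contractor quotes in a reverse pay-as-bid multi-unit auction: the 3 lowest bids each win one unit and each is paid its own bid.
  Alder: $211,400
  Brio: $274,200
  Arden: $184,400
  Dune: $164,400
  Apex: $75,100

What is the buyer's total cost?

Bids ranked low→high: 75,100 (Apex), 164,400 (Dune), 184,400 (Arden), 211,400 (Alder), 274,200 (Brio)
Lowest 3: Apex, Dune, Arden.
Total cost = 75,100 + 164,400 + 184,400 = $423,900.

Total cost: $423,900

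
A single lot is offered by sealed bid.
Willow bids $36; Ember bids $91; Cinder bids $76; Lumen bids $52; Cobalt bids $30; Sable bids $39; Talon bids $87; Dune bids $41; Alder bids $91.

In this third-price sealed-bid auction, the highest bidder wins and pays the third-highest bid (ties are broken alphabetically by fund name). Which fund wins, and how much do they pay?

Alder pays $87

Bids in order: 91 (Alder) > 91 (Ember) > 87 (Talon) > 76 (Cinder) > 52 (Lumen) > 41 (Dune) > …
Tie at $91 → Alder wins by tie-break.
Alder wins; payment is bid #3 in the ranking = $87.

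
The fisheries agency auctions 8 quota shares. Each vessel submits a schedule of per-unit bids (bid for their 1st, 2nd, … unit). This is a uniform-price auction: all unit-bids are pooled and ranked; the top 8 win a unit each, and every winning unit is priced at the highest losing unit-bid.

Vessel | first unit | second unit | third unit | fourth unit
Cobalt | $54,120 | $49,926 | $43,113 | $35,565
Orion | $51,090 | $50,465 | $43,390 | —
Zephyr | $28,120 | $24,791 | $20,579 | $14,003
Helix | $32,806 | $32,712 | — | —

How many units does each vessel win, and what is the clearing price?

Cobalt 4, Helix 1, Orion 3; clearing price $32,712

All unit-bids, highest first — top 8: 54,120 (Cobalt-1), 51,090 (Orion-1), 50,465 (Orion-2), 49,926 (Cobalt-2), 43,390 (Orion-3), 43,113 (Cobalt-3), 35,565 (Cobalt-4), 32,806 (Helix-1)
The (k+1)-th unit-bid is $32,712.
Allocation: Cobalt 4, Helix 1, Orion 3.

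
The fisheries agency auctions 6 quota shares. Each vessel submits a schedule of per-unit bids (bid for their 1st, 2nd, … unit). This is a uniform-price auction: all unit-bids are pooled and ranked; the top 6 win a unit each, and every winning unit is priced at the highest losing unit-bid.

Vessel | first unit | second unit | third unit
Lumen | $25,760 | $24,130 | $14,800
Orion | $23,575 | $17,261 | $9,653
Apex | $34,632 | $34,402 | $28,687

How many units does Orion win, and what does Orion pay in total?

Orion: 1 unit, pays $17,261

Merging the schedules and taking the best 6: 34,632 (Apex-1), 34,402 (Apex-2), 28,687 (Apex-3), 25,760 (Lumen-1), 24,130 (Lumen-2), 23,575 (Orion-1)
First bid not allocated: $17,261.
Orion wins 1 unit(s) at $17,261 each.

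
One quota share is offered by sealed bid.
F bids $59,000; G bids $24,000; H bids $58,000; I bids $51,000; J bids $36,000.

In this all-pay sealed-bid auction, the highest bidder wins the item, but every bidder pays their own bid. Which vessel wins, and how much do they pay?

Bids ranked: 59,000 (F) > 58,000 (H) > 51,000 (I) > 36,000 (J) > 24,000 (G)
F wins with the top bid; all bids are sunk regardless.

F pays $59,000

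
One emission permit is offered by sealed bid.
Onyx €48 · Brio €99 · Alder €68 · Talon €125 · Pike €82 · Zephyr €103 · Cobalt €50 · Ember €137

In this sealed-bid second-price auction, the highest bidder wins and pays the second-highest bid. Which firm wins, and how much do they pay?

Bids in order: 137 (Ember) > 125 (Talon) > 103 (Zephyr) > 99 (Brio) > 82 (Pike) > 68 (Alder) > …
Ember is highest; pays the second-highest bid, €125.

Ember pays €125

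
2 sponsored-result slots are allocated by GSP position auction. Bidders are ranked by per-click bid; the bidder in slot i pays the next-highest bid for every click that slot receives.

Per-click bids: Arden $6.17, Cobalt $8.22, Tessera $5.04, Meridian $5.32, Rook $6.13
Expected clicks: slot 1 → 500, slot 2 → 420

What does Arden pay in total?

Sorting advertisers: $8.22 (Cobalt) > $6.17 (Arden) > $6.13 (Rook) > …
Arden holds slot 2 → pays next bid $6.13 × 420 clicks = $2574.60.

Arden pays $2574.60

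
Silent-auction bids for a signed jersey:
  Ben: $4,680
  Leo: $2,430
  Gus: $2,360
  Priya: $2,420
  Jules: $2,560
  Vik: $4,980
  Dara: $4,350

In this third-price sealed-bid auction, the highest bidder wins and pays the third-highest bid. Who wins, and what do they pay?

Vik pays $4,350

Rule: the highest bidder wins and pays the third-highest bid.
Sorting bids: 4,980 (Vik) > 4,680 (Ben) > 4,350 (Dara) > 2,560 (Jules) > 2,430 (Leo) > 2,420 (Priya) > …
Vik is highest; pays the third-highest bid, $4,350.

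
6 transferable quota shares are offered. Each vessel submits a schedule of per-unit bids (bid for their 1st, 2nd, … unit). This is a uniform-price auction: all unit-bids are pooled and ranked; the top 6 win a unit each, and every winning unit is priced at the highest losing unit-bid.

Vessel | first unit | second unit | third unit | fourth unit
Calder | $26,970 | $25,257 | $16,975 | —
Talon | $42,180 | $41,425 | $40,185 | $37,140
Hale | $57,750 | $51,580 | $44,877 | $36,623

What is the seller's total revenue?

Pooled unit-bids ranked (top 6): 57,750 (Hale-1), 51,580 (Hale-2), 44,877 (Hale-3), 42,180 (Talon-1), 41,425 (Talon-2), 40,185 (Talon-3)
Highest rejected unit-bid = $37,140.
Allocation: Hale 3, Talon 3. Every unit priced at $37,140.
Revenue = 6 × 37,140 = $222,840.

Total revenue: $222,840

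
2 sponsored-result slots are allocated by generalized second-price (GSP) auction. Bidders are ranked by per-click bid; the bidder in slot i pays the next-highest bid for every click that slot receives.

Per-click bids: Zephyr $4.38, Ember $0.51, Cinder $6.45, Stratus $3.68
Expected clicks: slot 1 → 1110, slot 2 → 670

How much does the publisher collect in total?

Total revenue: $7327.40

Sorting advertisers: $6.45 (Cinder) > $4.38 (Zephyr) > $3.68 (Stratus) > …
Slot 1: Cinder pays $4.38 × 1110 = $4861.80
Slot 2: Zephyr pays $3.68 × 670 = $2465.60
Total = $7327.40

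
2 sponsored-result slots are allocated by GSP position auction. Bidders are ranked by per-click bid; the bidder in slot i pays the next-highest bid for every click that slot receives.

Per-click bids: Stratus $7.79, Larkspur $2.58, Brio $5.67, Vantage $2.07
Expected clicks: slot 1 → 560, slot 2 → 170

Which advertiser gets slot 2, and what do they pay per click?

Brio; $2.58 per click

Sorting advertisers: $7.79 (Stratus) > $5.67 (Brio) > $2.58 (Larkspur) > …
Slot 2 goes to the second-ranked bidder, Brio, who pays the next bid down: $2.58/click.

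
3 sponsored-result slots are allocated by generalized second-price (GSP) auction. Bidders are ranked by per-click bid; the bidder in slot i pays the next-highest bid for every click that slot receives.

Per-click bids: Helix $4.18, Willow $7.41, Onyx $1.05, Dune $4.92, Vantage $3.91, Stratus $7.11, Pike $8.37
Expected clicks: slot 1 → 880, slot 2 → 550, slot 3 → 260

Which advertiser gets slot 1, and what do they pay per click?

Per-click bids in order: $8.37 (Pike) > $7.41 (Willow) > $7.11 (Stratus) > $4.92 (Dune) > …
Slot 1 goes to the first-ranked bidder, Pike, who pays the next bid down: $7.41/click.

Pike; $7.41 per click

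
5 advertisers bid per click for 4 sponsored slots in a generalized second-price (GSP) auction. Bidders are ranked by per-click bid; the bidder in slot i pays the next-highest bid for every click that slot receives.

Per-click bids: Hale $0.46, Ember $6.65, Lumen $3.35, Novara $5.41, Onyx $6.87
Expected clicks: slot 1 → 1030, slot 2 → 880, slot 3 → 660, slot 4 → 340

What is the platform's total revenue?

Per-click bids in order: $6.87 (Onyx) > $6.65 (Ember) > $5.41 (Novara) > $3.35 (Lumen) > $0.46 (Hale)
Slot 1: Onyx pays $6.65 × 1030 = $6849.50
Slot 2: Ember pays $5.41 × 880 = $4760.80
Slot 3: Novara pays $3.35 × 660 = $2211.00
Slot 4: Lumen pays $0.46 × 340 = $156.40
Total = $13977.70

Total revenue: $13977.70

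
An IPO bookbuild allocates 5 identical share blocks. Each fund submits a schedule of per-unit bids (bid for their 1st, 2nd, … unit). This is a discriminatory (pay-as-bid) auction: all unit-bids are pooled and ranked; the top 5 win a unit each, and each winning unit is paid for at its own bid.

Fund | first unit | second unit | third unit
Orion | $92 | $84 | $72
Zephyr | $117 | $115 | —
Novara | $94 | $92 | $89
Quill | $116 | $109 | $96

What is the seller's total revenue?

Total revenue: $553

Pooled unit-bids ranked (top 5): 117 (Zephyr-1), 116 (Quill-1), 115 (Zephyr-2), 109 (Quill-2), 96 (Quill-3)
Next rejected bid: $94 (not a price — pay-as-bid).
Each winning unit pays its own bid.
Revenue = 117 + 116 + 115 + 109 + 96 = $553.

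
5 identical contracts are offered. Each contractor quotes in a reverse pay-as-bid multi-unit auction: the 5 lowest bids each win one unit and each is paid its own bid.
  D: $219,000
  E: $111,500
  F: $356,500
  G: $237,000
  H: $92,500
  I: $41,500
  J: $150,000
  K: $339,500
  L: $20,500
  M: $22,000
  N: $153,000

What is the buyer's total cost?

Bids ranked low→high: 20,500 (L), 22,000 (M), 41,500 (I), 92,500 (H), 111,500 (E), 150,000 (J), 153,000 (N), …
The 5 lowest are L, M, I, H, E.
Total cost = 20,500 + 22,000 + 41,500 + 92,500 + 111,500 = $288,000.

Total cost: $288,000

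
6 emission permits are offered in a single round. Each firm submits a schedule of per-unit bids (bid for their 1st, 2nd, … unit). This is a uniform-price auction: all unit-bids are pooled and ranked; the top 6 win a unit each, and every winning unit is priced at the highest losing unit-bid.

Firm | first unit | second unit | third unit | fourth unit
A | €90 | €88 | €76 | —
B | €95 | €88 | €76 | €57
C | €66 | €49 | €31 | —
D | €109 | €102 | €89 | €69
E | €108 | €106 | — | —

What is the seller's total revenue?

Total revenue: €534

All unit-bids, highest first — top 6: 109 (D-1), 108 (E-1), 106 (E-2), 102 (D-2), 95 (B-1), 90 (A-1)
First bid not allocated: €89.
Allocation: A 1, B 1, D 2, E 2. Every unit priced at €89.
Revenue = 6 × 89 = €534.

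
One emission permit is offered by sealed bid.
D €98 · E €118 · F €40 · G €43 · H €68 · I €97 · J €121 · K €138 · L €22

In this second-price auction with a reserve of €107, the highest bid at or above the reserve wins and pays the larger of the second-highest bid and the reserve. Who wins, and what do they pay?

Sorting bids: 138 (K) > 121 (J) > 118 (E) > 98 (D) > 97 (I) > 68 (H) > …
Highest eligible bid: K at €138.
Second-highest bid €121 exceeds the reserve €107 → payment €121.

K pays €121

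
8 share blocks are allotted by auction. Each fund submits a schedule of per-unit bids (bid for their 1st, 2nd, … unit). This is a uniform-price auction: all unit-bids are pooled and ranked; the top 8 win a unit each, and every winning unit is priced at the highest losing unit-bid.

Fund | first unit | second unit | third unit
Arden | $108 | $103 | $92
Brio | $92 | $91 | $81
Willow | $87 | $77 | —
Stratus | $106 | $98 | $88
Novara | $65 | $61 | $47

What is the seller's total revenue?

Total revenue: $696

Pooled unit-bids ranked (top 8): 108 (Arden-1), 106 (Stratus-1), 103 (Arden-2), 98 (Stratus-2), 92 (Arden-3), 92 (Brio-1), 91 (Brio-2), 88 (Stratus-3)
The (k+1)-th unit-bid is $87.
Allocation: Arden 3, Brio 2, Stratus 3. Every unit priced at $87.
Revenue = 8 × 87 = $696.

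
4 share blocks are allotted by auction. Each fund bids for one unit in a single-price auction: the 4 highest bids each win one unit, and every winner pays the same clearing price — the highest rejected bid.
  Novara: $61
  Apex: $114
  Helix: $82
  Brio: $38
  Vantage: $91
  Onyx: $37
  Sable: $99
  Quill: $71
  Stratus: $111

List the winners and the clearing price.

Apex, Stratus, Sable, Vantage; each pays $82

Sorting: 114 (Apex), 111 (Stratus), 99 (Sable), 91 (Vantage), 82 (Helix), 71 (Quill), …
The 4 highest are Apex, Stratus, Sable, Vantage.
Clearing price = highest rejected bid = $82.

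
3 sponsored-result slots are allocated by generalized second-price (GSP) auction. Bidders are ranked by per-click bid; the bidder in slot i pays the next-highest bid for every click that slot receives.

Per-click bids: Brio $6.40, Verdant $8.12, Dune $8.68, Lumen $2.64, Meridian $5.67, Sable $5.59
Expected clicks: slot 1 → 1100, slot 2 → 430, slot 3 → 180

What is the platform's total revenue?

Total revenue: $12704.60

Ranked by bid: $8.68 (Dune) > $8.12 (Verdant) > $6.40 (Brio) > $5.67 (Meridian) > …
Slot 1: Dune pays $8.12 × 1100 = $8932.00
Slot 2: Verdant pays $6.40 × 430 = $2752.00
Slot 3: Brio pays $5.67 × 180 = $1020.60
Total = $12704.60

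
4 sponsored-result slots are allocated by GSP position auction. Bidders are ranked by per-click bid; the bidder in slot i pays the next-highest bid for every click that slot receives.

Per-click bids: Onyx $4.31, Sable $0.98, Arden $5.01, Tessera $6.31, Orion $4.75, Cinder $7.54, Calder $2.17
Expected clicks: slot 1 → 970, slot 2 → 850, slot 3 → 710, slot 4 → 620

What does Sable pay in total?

Sable pays $0.00

Per-click bids in order: $7.54 (Cinder) > $6.31 (Tessera) > $5.01 (Arden) > $4.75 (Orion) > $4.31 (Onyx) > …
Sable ranks below slot 4 → no slot, pays nothing.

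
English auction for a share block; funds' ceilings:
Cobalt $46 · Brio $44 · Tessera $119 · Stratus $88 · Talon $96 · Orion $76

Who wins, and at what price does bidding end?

Tessera wins at $96

Limits ranked: 119 (Tessera) > 96 (Talon) > 88 (Stratus) > 76 (Orion) > 46 (Cobalt) > 44 (Brio)
Talon is the last rival to drop out, at $96; Tessera remains and wins at that price.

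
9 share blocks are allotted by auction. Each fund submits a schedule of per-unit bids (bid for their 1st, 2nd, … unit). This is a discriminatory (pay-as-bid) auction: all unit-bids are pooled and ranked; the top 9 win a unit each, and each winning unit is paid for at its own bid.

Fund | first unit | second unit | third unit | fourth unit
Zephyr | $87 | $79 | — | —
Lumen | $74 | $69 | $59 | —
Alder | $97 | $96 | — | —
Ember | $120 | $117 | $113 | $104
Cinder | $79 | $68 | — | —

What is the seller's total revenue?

Total revenue: $892

All unit-bids, highest first — top 9: 120 (Ember-1), 117 (Ember-2), 113 (Ember-3), 104 (Ember-4), 97 (Alder-1), 96 (Alder-2), 87 (Zephyr-1), 79 (Zephyr-2), 79 (Cinder-1)
Next rejected bid: $74 (not a price — pay-as-bid).
Each winning unit pays its own bid.
Revenue = 120 + 117 + 113 + 104 + 97 + 96 + 87 + 79 + 79 = $892.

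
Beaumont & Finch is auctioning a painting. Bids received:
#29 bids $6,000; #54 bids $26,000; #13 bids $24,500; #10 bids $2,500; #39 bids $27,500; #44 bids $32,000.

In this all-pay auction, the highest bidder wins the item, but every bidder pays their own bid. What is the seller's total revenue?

Rule: the highest bidder wins the item, but every bidder pays their own bid.
Bids ranked: 32,000 (#44) > 27,500 (#39) > 26,000 (#54) > 24,500 (#13) > 6,000 (#29) > 2,500 (#10)
Every bidder forfeits their bid regardless of winning.
Revenue = 6,000 + 26,000 + 24,500 + 2,500 + 27,500 + 32,000 = $118,500.

Total revenue: $118,500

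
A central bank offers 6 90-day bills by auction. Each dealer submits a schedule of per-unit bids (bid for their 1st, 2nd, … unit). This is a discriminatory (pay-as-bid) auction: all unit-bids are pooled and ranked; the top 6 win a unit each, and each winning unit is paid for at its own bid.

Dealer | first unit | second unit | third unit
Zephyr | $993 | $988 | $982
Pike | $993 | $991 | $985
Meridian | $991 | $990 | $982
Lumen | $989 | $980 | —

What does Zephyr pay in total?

Pooled unit-bids ranked (top 6): 993 (Zephyr-1), 993 (Pike-1), 991 (Pike-2), 991 (Meridian-1), 990 (Meridian-2), 989 (Lumen-1)
Next rejected bid: $988 (not a price — pay-as-bid).
Zephyr's winning unit-bids: 993 = $993.

Zephyr pays $993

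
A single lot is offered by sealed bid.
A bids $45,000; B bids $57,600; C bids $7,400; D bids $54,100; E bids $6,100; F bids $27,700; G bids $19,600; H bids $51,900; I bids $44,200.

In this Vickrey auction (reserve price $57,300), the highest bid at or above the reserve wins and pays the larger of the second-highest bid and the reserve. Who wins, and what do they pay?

Bids in order: 57,600 (B) > 54,100 (D) > 51,900 (H) > 45,000 (A) > 44,200 (I) > 27,700 (F) > …
B has the top bid at or above the reserve ($57,600).
Second-highest bid $54,100 is below the reserve $57,300, so the reserve binds → payment $57,300.

B pays $57,300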